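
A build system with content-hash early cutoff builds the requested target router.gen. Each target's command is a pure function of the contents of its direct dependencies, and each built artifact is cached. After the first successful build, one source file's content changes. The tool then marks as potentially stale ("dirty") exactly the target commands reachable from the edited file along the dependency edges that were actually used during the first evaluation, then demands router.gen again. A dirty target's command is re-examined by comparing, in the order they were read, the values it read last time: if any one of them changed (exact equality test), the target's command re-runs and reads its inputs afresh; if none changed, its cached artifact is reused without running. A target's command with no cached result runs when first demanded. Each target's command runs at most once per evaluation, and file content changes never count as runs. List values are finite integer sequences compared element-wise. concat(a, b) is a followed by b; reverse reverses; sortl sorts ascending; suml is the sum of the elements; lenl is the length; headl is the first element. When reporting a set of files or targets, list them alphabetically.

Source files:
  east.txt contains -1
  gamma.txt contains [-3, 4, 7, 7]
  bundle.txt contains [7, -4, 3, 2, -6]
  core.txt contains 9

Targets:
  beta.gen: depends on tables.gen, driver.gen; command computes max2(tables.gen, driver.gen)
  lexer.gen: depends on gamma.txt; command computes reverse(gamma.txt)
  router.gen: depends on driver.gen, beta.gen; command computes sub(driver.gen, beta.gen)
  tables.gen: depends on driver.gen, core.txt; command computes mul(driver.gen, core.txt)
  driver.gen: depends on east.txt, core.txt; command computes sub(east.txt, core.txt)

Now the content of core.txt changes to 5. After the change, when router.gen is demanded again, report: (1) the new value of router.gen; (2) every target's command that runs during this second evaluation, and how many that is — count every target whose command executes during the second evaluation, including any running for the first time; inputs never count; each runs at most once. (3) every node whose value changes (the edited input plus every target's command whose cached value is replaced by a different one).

First evaluation (everything demanded from the output):
  driver.gen = sub(-1, 9) = -10
  tables.gen = mul(-10, 9) = -90
  beta.gen = max2(-90, -10) = -10
  router.gen = sub(-10, -10) = 0

Propagation after the edit:
  driver.gen: runs — core.txt 9->5; result -6.
  tables.gen: runs — driver.gen -10->-6; core.txt 9->5; result -30.
  beta.gen: runs — tables.gen -90->-30; driver.gen -10->-6; result -6.
  router.gen: runs — driver.gen -10->-6; beta.gen -10->-6; result 0 (same value as before).

New value of router.gen: 0.
Target commands that run: beta.gen, driver.gen, router.gen, tables.gen — 4 in total.
Values that change: beta.gen, core.txt, driver.gen, tables.gen.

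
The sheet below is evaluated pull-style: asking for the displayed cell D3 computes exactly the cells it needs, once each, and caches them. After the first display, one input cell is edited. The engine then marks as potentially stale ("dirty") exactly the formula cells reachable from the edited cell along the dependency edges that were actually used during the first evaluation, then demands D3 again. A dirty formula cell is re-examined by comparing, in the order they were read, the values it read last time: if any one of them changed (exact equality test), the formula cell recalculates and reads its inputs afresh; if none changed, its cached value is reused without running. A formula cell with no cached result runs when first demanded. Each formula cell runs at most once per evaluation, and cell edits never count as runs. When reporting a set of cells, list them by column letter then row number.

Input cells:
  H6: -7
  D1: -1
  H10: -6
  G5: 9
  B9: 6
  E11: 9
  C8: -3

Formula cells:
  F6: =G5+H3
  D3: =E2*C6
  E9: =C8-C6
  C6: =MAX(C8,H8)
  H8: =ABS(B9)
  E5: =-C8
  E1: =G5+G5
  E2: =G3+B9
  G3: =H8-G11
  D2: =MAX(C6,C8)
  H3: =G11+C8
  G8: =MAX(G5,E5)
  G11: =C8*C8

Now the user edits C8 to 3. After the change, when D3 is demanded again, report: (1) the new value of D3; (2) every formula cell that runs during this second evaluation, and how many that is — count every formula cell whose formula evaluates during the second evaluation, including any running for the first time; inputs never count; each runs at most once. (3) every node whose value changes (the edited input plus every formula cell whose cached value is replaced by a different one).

Demanding D3 again yields 18.
2 formula cells run: C6, G11.
The nodes whose values change: C8.
Note where the cutoff bites: G3 is checked, finds nothing changed, and keeps its cache.

First demand of the output computes:
  G11 = -3 * -3 = 9
  H8 = ABS(6) = 6
  C6 = MAX(-3, 6) = 6
  G3 = 6 - 9 = -3
  E2 = -3 + 6 = 3
  D3 = 3 * 6 = 18

After the edit, cleaning proceeds:
  C6: a read changed (C8 -3->3) — executes, giving 6 — identical to its old value.
  G11: a read changed (C8 -3->3; C8 -3->3) — executes, giving 9 — identical to its old value.
  G3: dirty, but its reads are unchanged (H8 unchanged, G11 unchanged); cached -3 stands.
  E2: dirty, but its reads are unchanged (G3 unchanged, B9 unchanged); cached 3 stands.
  D3: dirty, but its reads are unchanged (E2 unchanged, C6 unchanged); cached 18 stands.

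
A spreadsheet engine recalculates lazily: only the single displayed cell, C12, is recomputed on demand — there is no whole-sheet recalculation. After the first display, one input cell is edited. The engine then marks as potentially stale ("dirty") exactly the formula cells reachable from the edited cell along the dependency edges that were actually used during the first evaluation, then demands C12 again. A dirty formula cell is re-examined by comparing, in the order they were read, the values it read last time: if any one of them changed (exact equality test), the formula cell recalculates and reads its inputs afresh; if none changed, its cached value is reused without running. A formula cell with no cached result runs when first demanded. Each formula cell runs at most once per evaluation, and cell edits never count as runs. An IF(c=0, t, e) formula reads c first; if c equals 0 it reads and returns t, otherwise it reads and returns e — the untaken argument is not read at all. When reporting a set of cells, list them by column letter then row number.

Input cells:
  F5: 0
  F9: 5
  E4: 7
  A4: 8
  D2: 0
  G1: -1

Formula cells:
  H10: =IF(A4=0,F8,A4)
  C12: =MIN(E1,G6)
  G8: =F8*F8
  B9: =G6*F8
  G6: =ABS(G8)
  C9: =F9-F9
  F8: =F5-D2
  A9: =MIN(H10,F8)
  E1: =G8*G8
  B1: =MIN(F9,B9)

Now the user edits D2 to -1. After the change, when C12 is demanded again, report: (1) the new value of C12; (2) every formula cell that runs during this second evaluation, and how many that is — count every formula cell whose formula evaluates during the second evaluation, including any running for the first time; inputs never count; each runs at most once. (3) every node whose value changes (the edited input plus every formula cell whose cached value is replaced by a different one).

First evaluation (everything demanded from the output):
  F8 = 0 - 0 = 0
  G8 = 0 * 0 = 0
  E1 = 0 * 0 = 0
  G6 = ABS(0) = 0
  C12 = MIN(0, 0) = 0

Propagation after the edit:
  F8: runs — D2 0->-1; result 1.
  G8: runs — F8 0->1; F8 0->1; result 1.
  E1: runs — G8 0->1; G8 0->1; result 1.
  G6: runs — G8 0->1; result 1.
  C12: runs — E1 0->1; G6 0->1; result 1.

New value of C12: 1.
Formula cells that run: C12, E1, F8, G6, G8 — 5 in total.
Values that change: C12, D2, E1, F8, G6, G8.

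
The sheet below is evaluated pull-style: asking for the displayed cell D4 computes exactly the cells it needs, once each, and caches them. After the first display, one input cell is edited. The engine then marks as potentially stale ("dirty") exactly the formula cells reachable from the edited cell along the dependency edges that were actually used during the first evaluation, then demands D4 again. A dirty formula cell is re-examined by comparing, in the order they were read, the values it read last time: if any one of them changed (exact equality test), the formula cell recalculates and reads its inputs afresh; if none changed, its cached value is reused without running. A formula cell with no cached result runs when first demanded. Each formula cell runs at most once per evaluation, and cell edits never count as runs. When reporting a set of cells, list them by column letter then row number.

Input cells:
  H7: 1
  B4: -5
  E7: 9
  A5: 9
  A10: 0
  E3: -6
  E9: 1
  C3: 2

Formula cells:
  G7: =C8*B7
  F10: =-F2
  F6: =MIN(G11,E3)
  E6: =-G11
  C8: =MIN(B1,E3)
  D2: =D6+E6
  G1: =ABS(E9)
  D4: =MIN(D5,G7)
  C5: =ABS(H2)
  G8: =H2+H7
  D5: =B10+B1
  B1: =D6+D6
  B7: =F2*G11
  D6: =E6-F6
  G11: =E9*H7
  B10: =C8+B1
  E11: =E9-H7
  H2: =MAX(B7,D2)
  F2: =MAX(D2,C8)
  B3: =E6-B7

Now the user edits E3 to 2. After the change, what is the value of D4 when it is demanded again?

First demand of the output computes:
  G11 = 1 * 1 = 1
  E6 = -(1) = -1
  F6 = MIN(1, -6) = -6
  D6 = -1 - -6 = 5
  B1 = 5 + 5 = 10
  C8 = MIN(10, -6) = -6
  B10 = -6 + 10 = 4
  D2 = 5 + -1 = 4
  D5 = 4 + 10 = 14
  F2 = MAX(4, -6) = 4
  B7 = 4 * 1 = 4
  G7 = -6 * 4 = -24
  D4 = MIN(14, -24) = -24

After the edit, cleaning proceeds:
  F6: a read changed (E3 -6->2) — executes, giving 1.
  D6: a read changed (F6 -6->1) — executes, giving -2.
  B1: a read changed (D6 5->-2; D6 5->-2) — executes, giving -4.
  C8: a read changed (B1 10->-4; E3 -6->2) — executes, giving -4.
  B10: a read changed (C8 -6->-4; B1 10->-4) — executes, giving -8.
  D2: a read changed (D6 5->-2) — executes, giving -3.
  D5: a read changed (B10 4->-8; B1 10->-4) — executes, giving -12.
  F2: a read changed (D2 4->-3; C8 -6->-4) — executes, giving -3.
  B7: a read changed (F2 4->-3) — executes, giving -3.
  G7: a read changed (C8 -6->-4; B7 4->-3) — executes, giving 12.
  D4: a read changed (D5 14->-12; G7 -24->12) — executes, giving -12.

Demanding D4 again yields -12.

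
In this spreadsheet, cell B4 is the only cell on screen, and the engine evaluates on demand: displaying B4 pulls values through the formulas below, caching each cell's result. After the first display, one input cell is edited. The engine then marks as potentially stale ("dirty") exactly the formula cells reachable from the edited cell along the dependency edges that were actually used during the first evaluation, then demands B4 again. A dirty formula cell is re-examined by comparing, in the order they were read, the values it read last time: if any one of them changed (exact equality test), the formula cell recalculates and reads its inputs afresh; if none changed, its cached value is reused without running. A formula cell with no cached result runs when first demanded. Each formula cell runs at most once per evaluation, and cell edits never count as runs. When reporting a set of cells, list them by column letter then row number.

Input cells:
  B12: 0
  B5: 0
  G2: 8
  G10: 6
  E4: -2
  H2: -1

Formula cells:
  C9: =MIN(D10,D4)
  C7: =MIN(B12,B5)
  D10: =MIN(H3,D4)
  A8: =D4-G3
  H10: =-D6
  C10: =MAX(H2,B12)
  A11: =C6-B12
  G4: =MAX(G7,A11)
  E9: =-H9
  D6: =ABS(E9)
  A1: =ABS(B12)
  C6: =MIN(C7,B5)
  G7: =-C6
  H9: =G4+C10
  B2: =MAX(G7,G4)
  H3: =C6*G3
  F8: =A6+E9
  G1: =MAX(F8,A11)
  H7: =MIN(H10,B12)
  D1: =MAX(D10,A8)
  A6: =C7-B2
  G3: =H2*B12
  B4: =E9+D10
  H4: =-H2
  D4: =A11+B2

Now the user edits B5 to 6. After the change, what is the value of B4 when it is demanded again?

B4 now evaluates to 0.
The important point: at G7 every value read last time is unchanged, so the dirty flag clears without a run.

Initial pass — values computed on the first demand:
  C7 = MIN(0, 0) = 0
  C6 = MIN(0, 0) = 0
  A11 = 0 - 0 = 0
  C10 = MAX(-1, 0) = 0
  G3 = -1 * 0 = 0
  G7 = -(0) = 0
  G4 = MAX(0, 0) = 0
  B2 = MAX(0, 0) = 0
  D4 = 0 + 0 = 0
  H3 = 0 * 0 = 0
  D10 = MIN(0, 0) = 0
  H9 = 0 + 0 = 0
  E9 = -(0) = 0
  B4 = 0 + 0 = 0

Second demand — change propagation:
  C7: re-runs because B5 0->6; new result 0 (unchanged).
  C6: re-runs because B5 0->6; new result 0 (unchanged).
  A11: re-examined; everything it read last time is the same (C6 unchanged, B12 unchanged) — cache 0 kept, no run.
  G7: re-examined; everything it read last time is the same (C6 unchanged) — cache 0 kept, no run.
  G4: re-examined; everything it read last time is the same (G7 unchanged, A11 unchanged) — cache 0 kept, no run.
  B2: re-examined; everything it read last time is the same (G7 unchanged, G4 unchanged) — cache 0 kept, no run.
  D4: re-examined; everything it read last time is the same (A11 unchanged, B2 unchanged) — cache 0 kept, no run.
  H3: re-examined; everything it read last time is the same (C6 unchanged, G3 unchanged) — cache 0 kept, no run.
  D10: re-examined; everything it read last time is the same (H3 unchanged, D4 unchanged) — cache 0 kept, no run.
  H9: re-examined; everything it read last time is the same (G4 unchanged, C10 unchanged) — cache 0 kept, no run.
  E9: re-examined; everything it read last time is the same (H9 unchanged) — cache 0 kept, no run.
  B4: re-examined; everything it read last time is the same (E9 unchanged, D10 unchanged) — cache 0 kept, no run.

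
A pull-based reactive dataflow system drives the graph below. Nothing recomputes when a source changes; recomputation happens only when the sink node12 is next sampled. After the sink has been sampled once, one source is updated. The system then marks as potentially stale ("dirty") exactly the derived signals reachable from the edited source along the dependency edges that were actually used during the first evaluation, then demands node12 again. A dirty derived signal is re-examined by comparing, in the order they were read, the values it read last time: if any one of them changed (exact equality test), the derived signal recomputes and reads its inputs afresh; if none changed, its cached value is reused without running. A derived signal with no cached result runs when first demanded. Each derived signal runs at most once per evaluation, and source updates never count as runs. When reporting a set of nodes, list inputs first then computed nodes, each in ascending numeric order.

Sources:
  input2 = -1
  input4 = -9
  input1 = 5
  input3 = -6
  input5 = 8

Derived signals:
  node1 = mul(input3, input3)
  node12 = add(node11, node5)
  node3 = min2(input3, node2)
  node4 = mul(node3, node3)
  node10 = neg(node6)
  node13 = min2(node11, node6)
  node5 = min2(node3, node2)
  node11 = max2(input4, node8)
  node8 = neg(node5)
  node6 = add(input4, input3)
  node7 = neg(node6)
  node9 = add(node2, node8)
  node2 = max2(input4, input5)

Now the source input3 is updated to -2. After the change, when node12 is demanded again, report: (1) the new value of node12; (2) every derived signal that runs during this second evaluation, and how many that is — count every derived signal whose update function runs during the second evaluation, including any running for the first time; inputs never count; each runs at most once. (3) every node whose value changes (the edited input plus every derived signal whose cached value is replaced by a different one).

New value of node12: 0.
Derived signals that run: node3, node5, node8, node11, node12 — 5 in total.
Values that change: input3, node3, node5, node8, node11.

First evaluation (everything demanded from the output):
  node2 = max2(-9, 8) = 8
  node3 = min2(-6, 8) = -6
  node5 = min2(-6, 8) = -6
  node8 = neg(-6) = 6
  node11 = max2(-9, 6) = 6
  node12 = add(6, -6) = 0

Propagation after the edit:
  node3: runs — input3 -6->-2; result -2.
  node5: runs — node3 -6->-2; result -2.
  node8: runs — node5 -6->-2; result 2.
  node11: runs — node8 6->2; result 2.
  node12: runs — node11 6->2; node5 -6->-2; result 0 (same value as before).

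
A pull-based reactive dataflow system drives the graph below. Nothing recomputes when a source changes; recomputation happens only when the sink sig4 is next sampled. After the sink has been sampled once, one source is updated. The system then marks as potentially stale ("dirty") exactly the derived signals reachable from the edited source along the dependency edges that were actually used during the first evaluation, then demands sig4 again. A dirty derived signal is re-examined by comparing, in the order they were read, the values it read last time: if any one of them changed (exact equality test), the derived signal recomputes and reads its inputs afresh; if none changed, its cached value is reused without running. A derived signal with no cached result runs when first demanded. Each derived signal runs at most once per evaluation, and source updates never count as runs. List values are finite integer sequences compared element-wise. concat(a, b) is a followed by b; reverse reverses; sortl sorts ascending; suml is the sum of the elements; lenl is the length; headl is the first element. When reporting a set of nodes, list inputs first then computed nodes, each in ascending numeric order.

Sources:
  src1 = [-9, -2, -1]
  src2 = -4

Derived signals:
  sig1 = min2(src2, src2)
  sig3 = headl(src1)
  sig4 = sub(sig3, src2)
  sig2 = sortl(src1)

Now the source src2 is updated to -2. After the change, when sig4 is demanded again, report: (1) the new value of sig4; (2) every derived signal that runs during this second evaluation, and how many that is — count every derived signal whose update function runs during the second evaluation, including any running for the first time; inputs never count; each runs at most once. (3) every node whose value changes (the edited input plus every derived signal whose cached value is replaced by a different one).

New value of sig4: -7.
Derived signals that run: sig4 — 1 in total.
Values that change: src2, sig4.

First evaluation (everything demanded from the output):
  sig3 = headl([-9, -2, -1]) = -9
  sig4 = sub(-9, -4) = -5

Propagation after the edit:
  sig4: runs — src2 -4->-2; result -7.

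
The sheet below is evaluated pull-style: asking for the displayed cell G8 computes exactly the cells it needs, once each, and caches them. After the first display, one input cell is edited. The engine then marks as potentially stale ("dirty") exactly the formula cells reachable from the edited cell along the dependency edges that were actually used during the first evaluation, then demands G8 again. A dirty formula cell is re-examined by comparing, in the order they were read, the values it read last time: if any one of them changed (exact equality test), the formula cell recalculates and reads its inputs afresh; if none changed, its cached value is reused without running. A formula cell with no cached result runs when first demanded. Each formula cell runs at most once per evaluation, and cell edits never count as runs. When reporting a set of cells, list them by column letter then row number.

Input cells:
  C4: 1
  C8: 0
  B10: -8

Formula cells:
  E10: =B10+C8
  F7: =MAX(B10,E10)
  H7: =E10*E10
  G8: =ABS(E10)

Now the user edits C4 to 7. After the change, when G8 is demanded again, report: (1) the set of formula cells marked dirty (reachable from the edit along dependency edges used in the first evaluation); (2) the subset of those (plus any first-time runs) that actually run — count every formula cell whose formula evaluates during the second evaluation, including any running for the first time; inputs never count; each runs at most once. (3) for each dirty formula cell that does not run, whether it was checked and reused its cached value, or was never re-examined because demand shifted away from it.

The edit dirties: none.
0 formula cells run: none.
No dirty formula cell escaped a run.
Note the shortcut — nothing in the graph depends on C4 at all, so no recomputation happens.

First demand of the output computes:
  E10 = -8 + 0 = -8
  G8 = ABS(-8) = 8

After the edit, cleaning proceeds:
  no node depends on C4 at all; the second demand re-runs nothing.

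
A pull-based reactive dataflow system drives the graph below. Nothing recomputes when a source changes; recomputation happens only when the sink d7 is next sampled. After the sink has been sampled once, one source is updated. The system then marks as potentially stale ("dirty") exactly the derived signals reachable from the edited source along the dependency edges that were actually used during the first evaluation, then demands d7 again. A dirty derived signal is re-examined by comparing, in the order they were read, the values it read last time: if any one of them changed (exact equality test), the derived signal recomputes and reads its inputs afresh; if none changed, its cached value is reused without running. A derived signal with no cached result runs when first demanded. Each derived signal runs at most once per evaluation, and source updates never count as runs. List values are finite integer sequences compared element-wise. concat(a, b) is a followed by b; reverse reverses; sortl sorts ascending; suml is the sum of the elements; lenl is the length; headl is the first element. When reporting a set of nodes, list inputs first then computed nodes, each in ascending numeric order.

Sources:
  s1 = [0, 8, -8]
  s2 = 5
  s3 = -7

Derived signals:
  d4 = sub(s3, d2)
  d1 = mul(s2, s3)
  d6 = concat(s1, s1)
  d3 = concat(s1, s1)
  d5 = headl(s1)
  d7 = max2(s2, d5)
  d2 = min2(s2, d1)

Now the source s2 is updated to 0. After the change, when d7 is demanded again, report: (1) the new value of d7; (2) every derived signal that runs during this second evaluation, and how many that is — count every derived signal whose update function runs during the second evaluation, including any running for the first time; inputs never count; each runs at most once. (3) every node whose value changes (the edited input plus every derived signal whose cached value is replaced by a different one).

First evaluation (everything demanded from the output):
  d5 = headl([0, 8, -8]) = 0
  d7 = max2(5, 0) = 5

Propagation after the edit:
  d7: runs — s2 5->0; result 0.

New value of d7: 0.
Derived signals that run: d7 — 1 in total.
Values that change: s2, d7.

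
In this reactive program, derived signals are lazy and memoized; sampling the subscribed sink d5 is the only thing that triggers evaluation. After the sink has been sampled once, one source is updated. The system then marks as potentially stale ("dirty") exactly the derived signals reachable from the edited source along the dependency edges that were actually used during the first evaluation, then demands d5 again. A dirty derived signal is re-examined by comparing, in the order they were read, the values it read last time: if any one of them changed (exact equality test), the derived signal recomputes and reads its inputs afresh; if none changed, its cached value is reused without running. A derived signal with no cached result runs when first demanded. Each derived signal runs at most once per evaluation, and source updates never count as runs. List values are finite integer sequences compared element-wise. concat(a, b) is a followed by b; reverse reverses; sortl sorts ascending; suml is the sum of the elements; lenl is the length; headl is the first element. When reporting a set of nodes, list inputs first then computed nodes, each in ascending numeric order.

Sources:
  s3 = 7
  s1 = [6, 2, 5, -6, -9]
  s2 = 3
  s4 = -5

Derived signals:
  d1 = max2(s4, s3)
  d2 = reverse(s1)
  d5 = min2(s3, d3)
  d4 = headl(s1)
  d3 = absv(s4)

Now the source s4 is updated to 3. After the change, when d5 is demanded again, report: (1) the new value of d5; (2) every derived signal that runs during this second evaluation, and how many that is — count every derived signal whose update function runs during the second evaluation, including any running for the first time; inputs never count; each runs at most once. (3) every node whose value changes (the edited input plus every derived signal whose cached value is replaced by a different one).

Demanding d5 again yields 3.
2 derived signals run: d3, d5.
The nodes whose values change: s4, d3, d5.

First demand of the output computes:
  d3 = absv(-5) = 5
  d5 = min2(7, 5) = 5

After the edit, cleaning proceeds:
  d3: a read changed (s4 -5->3) — executes, giving 3.
  d5: a read changed (d3 5->3) — executes, giving 3.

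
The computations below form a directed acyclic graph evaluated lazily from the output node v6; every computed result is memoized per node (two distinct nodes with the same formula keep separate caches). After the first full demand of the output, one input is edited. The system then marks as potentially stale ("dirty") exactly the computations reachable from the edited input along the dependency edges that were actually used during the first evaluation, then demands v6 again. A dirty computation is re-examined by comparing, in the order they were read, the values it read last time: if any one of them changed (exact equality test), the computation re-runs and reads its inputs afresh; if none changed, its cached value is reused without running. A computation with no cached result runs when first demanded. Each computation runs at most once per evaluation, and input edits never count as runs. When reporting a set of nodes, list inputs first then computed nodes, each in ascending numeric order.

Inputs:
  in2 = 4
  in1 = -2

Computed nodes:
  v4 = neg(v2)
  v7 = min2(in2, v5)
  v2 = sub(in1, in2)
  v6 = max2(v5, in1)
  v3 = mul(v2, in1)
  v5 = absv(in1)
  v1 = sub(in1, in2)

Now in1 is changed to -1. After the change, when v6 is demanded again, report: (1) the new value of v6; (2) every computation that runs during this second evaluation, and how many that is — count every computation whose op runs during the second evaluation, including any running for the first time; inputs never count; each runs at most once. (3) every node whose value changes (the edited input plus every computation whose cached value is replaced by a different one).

First demand of the output computes:
  v5 = absv(-2) = 2
  v6 = max2(2, -2) = 2

After the edit, cleaning proceeds:
  v5: a read changed (in1 -2->-1) — executes, giving 1.
  v6: a read changed (v5 2->1; in1 -2->-1) — executes, giving 1.

Demanding v6 again yields 1.
2 computations run: v5, v6.
The nodes whose values change: in1, v5, v6.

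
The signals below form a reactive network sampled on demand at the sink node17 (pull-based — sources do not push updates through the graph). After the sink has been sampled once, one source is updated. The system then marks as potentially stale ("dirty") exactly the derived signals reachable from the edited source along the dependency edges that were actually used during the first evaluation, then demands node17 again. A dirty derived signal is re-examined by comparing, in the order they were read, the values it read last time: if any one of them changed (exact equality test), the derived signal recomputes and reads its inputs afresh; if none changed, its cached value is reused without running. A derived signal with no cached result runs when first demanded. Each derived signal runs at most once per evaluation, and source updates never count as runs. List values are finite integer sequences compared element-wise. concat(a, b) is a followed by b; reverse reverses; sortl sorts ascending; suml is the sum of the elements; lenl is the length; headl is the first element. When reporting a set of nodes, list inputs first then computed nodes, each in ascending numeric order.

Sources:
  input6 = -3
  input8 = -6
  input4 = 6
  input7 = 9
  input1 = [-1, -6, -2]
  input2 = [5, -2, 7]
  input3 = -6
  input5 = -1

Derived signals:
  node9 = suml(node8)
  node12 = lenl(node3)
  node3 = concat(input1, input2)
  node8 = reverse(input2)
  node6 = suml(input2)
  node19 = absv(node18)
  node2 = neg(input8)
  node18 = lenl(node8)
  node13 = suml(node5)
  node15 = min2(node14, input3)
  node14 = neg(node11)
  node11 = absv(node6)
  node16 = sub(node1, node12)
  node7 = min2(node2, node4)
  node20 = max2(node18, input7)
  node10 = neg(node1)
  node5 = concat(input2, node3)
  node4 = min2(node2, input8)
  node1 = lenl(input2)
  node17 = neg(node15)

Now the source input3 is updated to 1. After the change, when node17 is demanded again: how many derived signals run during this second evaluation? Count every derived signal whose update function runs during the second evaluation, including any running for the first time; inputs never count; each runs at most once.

Run set: node15 (1 run).
The important point: node15 recomputes to an identical value, and the output ends up unchanged.

Initial pass — values computed on the first demand:
  node6 = suml([5, -2, 7]) = 10
  node11 = absv(10) = 10
  node14 = neg(10) = -10
  node15 = min2(-10, -6) = -10
  node17 = neg(-10) = 10

Second demand — change propagation:
  node15: re-runs because input3 -6->1; new result -10 (unchanged).
  node17: re-examined; everything it read last time is the same (node15 unchanged) — cache 10 kept, no run.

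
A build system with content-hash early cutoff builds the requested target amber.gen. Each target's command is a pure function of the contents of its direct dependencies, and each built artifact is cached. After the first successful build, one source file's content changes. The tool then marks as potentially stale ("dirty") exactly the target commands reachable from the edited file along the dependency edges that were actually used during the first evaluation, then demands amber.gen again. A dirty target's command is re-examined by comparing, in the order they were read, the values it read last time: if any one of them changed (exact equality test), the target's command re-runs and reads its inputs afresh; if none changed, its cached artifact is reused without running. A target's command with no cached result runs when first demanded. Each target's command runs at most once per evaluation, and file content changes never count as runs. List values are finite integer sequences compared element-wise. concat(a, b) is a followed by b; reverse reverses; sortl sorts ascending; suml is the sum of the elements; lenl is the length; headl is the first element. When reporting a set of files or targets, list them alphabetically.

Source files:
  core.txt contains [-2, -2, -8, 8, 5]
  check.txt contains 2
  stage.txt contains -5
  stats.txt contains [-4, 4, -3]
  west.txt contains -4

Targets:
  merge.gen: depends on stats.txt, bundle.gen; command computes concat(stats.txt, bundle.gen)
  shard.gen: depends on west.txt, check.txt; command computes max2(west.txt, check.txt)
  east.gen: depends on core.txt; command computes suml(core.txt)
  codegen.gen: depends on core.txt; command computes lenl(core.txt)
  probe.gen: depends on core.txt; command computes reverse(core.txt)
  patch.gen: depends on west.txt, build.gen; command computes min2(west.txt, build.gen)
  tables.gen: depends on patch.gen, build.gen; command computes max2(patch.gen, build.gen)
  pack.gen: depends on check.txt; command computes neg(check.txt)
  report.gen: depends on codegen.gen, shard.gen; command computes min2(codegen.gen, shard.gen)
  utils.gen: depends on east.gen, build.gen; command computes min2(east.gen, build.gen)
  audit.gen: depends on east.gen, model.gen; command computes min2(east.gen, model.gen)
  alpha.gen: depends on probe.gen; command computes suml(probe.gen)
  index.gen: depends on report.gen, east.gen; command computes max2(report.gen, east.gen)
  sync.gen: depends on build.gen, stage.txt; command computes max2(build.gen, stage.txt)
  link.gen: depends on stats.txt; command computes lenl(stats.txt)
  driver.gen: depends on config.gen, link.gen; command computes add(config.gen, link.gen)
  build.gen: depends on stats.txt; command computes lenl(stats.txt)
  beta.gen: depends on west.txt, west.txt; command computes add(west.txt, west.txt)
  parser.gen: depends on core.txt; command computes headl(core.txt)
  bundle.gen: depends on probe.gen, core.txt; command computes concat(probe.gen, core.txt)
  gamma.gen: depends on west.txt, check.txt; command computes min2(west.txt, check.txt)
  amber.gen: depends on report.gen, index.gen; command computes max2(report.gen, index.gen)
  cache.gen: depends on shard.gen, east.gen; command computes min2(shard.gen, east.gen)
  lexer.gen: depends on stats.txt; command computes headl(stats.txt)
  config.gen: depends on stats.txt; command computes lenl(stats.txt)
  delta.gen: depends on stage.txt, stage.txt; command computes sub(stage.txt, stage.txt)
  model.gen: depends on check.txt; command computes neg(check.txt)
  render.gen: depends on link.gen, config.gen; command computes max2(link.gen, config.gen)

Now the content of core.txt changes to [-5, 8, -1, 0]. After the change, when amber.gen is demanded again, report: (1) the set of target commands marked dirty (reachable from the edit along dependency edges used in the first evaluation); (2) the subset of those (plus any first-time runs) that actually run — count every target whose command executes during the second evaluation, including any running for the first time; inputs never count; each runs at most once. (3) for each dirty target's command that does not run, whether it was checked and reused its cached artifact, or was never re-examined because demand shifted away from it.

Marked dirty: amber.gen, codegen.gen, east.gen, index.gen, report.gen.
Target commands that run: codegen.gen, east.gen, index.gen, report.gen — 4 in total.
Checked but reused from cache: amber.gen.
Key observation: the cutoff stops propagation at amber.gen — its inputs' values are unchanged, so it reuses its cache.

First evaluation (everything demanded from the output):
  codegen.gen = lenl([-2, -2, -8, 8, 5]) = 5
  east.gen = suml([-2, -2, -8, 8, 5]) = 1
  shard.gen = max2(-4, 2) = 2
  report.gen = min2(5, 2) = 2
  index.gen = max2(2, 1) = 2
  amber.gen = max2(2, 2) = 2

Propagation after the edit:
  codegen.gen: runs — core.txt [-2, -2, -8, 8, 5]->[-5, 8, -1, 0]; result 4.
  east.gen: runs — core.txt [-2, -2, -8, 8, 5]->[-5, 8, -1, 0]; result 2.
  report.gen: runs — codegen.gen 5->4; result 2 (same value as before).
  index.gen: runs — east.gen 1->2; result 2 (same value as before).
  amber.gen: checked — values it read are unchanged (report.gen unchanged, index.gen unchanged); reused cached 2 without running.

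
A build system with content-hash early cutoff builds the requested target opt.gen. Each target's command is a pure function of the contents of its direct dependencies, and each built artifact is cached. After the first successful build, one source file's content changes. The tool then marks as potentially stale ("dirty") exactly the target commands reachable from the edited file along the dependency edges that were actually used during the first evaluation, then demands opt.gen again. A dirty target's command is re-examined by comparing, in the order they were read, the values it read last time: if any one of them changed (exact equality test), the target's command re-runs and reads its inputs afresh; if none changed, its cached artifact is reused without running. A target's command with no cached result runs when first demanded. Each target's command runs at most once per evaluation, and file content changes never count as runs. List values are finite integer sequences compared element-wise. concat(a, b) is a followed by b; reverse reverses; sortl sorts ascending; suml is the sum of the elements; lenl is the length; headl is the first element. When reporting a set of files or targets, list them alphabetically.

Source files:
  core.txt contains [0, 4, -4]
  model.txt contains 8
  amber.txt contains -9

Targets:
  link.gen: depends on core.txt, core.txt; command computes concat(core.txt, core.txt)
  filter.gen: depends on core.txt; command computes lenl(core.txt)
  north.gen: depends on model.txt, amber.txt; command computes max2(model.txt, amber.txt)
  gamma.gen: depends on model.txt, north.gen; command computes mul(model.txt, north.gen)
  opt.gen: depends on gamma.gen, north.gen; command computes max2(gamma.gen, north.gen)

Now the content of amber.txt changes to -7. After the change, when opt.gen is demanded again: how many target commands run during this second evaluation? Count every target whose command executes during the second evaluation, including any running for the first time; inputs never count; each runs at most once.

Target commands that run: north.gen — 1 in total.
Key observation: the change is absorbed at north.gen — it re-runs but produces the same value, and the output's value is unchanged.

First evaluation (everything demanded from the output):
  north.gen = max2(8, -9) = 8
  gamma.gen = mul(8, 8) = 64
  opt.gen = max2(64, 8) = 64

Propagation after the edit:
  north.gen: runs — amber.txt -9->-7; result 8 (same value as before).
  gamma.gen: checked — values it read are unchanged (model.txt unchanged, north.gen unchanged); reused cached 64 without running.
  opt.gen: checked — values it read are unchanged (gamma.gen unchanged, north.gen unchanged); reused cached 64 without running.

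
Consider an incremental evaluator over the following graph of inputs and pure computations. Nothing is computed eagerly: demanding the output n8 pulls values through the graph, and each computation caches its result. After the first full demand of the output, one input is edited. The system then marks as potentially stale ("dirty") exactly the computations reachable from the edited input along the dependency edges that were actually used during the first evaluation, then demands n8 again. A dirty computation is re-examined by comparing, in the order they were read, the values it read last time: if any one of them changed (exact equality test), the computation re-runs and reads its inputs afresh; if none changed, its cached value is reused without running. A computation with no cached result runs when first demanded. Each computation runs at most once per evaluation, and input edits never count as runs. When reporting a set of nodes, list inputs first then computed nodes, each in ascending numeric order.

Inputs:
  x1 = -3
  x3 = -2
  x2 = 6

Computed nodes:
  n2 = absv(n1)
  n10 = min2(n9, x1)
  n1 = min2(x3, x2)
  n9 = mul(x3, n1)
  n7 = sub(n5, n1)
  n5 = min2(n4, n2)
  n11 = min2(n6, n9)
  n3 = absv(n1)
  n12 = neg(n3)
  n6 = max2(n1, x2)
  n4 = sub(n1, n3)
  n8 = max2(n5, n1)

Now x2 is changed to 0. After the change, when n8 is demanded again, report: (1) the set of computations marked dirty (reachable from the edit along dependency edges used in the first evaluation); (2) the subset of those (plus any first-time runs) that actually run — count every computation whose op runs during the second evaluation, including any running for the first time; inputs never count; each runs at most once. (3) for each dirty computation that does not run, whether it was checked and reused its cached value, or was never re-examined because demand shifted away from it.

Dirty set: n1, n2, n3, n4, n5, n8.
Run set: n1 (1 run).
Re-examined without running (cache reused): n2, n3, n4, n5, n8.
The important point: n1 recomputes to an identical value, and the output ends up unchanged.

Initial pass — values computed on the first demand:
  n1 = min2(-2, 6) = -2
  n2 = absv(-2) = 2
  n3 = absv(-2) = 2
  n4 = sub(-2, 2) = -4
  n5 = min2(-4, 2) = -4
  n8 = max2(-4, -2) = -2

Second demand — change propagation:
  n1: re-runs because x2 6->0; new result -2 (unchanged).
  n2: re-examined; everything it read last time is the same (n1 unchanged) — cache 2 kept, no run.
  n3: re-examined; everything it read last time is the same (n1 unchanged) — cache 2 kept, no run.
  n4: re-examined; everything it read last time is the same (n1 unchanged, n3 unchanged) — cache -4 kept, no run.
  n5: re-examined; everything it read last time is the same (n4 unchanged, n2 unchanged) — cache -4 kept, no run.
  n8: re-examined; everything it read last time is the same (n5 unchanged, n1 unchanged) — cache -2 kept, no run.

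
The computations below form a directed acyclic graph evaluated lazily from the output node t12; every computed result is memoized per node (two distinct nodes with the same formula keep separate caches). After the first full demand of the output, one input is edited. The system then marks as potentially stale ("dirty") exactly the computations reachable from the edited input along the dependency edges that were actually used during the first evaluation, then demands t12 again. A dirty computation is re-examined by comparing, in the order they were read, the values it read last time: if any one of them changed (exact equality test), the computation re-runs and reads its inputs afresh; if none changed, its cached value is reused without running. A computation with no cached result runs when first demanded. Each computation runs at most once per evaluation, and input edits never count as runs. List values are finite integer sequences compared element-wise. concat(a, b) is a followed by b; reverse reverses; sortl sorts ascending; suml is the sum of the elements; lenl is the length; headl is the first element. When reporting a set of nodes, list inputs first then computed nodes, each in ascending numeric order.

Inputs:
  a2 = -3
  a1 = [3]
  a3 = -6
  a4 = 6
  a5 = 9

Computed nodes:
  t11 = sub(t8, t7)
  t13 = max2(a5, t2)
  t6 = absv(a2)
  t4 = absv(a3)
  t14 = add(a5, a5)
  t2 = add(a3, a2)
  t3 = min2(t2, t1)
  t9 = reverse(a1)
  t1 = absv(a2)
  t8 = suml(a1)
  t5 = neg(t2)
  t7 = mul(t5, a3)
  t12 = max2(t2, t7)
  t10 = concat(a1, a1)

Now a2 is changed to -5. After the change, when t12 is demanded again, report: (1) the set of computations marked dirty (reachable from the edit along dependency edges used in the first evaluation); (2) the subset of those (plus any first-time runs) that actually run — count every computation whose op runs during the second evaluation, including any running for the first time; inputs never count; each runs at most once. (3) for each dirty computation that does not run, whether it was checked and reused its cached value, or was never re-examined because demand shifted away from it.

The edit dirties: t2, t5, t7, t12.
4 computations run: t2, t5, t7, t12.
No dirty computation escaped a run.

First demand of the output computes:
  t2 = add(-6, -3) = -9
  t5 = neg(-9) = 9
  t7 = mul(9, -6) = -54
  t12 = max2(-9, -54) = -9

After the edit, cleaning proceeds:
  t2: a read changed (a2 -3->-5) — executes, giving -11.
  t5: a read changed (t2 -9->-11) — executes, giving 11.
  t7: a read changed (t5 9->11) — executes, giving -66.
  t12: a read changed (t2 -9->-11; t7 -54->-66) — executes, giving -11.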